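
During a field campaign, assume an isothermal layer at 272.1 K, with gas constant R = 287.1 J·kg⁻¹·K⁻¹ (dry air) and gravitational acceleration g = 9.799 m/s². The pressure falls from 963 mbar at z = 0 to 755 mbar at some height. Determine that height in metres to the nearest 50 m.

z ≈ 1950 m

Scale height: H = RT/g = 287.1 × 272.1 / 9.799 = 7972.2 m.
Invert the barometric formula: z = H ln(P₀/P).
P₀/P = 963/755 = 1.2755; ln(1.2755) = 0.24334.
z = 7972.2 × 0.24334 = 1940.0 m.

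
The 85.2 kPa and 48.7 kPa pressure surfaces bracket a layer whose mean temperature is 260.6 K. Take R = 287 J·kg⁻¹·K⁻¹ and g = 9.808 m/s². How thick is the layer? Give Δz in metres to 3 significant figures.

Hypsometric equation: Δz = (R T̄/g) ln(P₁/P₂).
R T̄/g = 287 × 260.6 / 9.808 = 7625.6 m.
ln(85.2/48.7) = ln(1.7495) = 0.55933.
Δz = 7625.6 × 0.55933 = 4265.2 m.

Δz ≈ 4270 m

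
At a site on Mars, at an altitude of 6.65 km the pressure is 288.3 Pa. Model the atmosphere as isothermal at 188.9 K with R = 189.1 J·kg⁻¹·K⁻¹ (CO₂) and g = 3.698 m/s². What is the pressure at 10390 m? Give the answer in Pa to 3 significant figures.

Scale height: H = RT/g = 189.1 × 188.9 / 3.698 = 9659.5 m.
Between two levels, P₂ = P₁ exp(−Δz/H) with Δz = z₂ − z₁.
Δz = 10390 − 6650.0 = 3740.0 m; Δz/H = 3740.0/9659.5 = 0.38718.
P₂ = 288.3 × exp(−0.38718) = 288.3 × 0.67897 = 195.75 Pa.

P ≈ 196 Pa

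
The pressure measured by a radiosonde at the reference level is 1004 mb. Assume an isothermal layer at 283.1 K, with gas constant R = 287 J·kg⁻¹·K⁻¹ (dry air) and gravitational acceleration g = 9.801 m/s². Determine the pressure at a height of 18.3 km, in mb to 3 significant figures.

P ≈ 110 mb

Scale height: H = RT/g = 287 × 283.1 / 9.801 = 8289.9 m.
Barometric formula: P = P₀ exp(−z/H).
z/H = 18300/8289.9 = 2.2075; exp(−2.2075) = 0.10998.
P = 1004 × 0.10998 = 110.42 mb.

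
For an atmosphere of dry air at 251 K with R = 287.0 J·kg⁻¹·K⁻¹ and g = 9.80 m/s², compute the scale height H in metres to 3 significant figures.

The scale height of an isothermal atmosphere is H = RT/g.
H = 287.0 × 251 / 9.80 = 72037/9.80 = 7350.7 m.

H ≈ 7350 m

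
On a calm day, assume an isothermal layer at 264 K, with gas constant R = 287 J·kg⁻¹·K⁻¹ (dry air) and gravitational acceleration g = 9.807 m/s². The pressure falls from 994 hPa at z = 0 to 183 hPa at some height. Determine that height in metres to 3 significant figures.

Scale height: H = RT/g = 287 × 264 / 9.807 = 7725.9 m.
Invert the barometric formula: z = H ln(P₀/P).
P₀/P = 994/183 = 5.4317; ln(5.4317) = 1.6923.
z = 7725.9 × 1.6923 = 13075 m.

z ≈ 13100 m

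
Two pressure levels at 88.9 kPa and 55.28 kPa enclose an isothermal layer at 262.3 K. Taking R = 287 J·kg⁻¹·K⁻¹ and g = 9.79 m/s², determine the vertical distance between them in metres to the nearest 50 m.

Hypsometric equation: Δz = (R T̄/g) ln(P₁/P₂).
R T̄/g = 287 × 262.3 / 9.79 = 7689.5 m.
ln(88.9/55.28) = ln(1.6082) = 0.47512.
Δz = 7689.5 × 0.47512 = 3653.4 m.

Δz ≈ 3650 m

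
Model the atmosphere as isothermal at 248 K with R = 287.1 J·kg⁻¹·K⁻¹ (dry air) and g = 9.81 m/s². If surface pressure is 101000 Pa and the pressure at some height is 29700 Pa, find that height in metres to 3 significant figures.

Scale height: H = RT/g = 287.1 × 248 / 9.81 = 7258.0 m.
Invert the barometric formula: z = H ln(P₀/P).
P₀/P = 101000/29700 = 3.4007; ln(3.4007) = 1.2240.
z = 7258.0 × 1.2240 = 8883.8 m.

z ≈ 8880 m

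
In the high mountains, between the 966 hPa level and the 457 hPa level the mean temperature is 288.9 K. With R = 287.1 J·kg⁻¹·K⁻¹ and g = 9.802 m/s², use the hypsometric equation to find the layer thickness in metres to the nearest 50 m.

Hypsometric equation: Δz = (R T̄/g) ln(P₁/P₂).
R T̄/g = 287.1 × 288.9 / 9.802 = 8461.9 m.
ln(966/457) = ln(2.1138) = 0.74849.
Δz = 8461.9 × 0.74849 = 6333.6 m.

Δz ≈ 6350 m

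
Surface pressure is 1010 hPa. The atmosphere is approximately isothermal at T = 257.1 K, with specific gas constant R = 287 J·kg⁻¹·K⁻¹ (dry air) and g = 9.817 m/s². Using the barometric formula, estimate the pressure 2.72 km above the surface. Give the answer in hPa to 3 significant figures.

P ≈ 703 hPa

Scale height: H = RT/g = 287 × 257.1 / 9.817 = 7516.3 m.
Barometric formula: P = P₀ exp(−z/H).
z/H = 2720.0/7516.3 = 0.36188; exp(−0.36188) = 0.69637.
P = 1010 × 0.69637 = 703.33 hPa.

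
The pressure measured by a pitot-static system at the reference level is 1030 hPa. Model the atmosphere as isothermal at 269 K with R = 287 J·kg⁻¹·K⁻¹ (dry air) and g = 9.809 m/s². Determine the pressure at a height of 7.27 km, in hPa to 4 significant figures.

P ≈ 409.0 hPa

Scale height: H = RT/g = 287 × 269 / 9.809 = 7870.6 m.
Barometric formula: P = P₀ exp(−z/H).
z/H = 7270.0/7870.6 = 0.92369; exp(−0.92369) = 0.39705.
P = 1030 × 0.39705 = 408.96 hPa.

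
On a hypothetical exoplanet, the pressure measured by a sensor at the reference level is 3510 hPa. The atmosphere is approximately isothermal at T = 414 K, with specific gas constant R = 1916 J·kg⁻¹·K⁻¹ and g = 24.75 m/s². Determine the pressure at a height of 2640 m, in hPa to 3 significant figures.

Scale height: H = RT/g = 1916 × 414 / 24.75 = 32049 m.
Barometric formula: P = P₀ exp(−z/H).
z/H = 2640.0/32049 = 0.082374; exp(−0.082374) = 0.92093.
P = 3510 × 0.92093 = 3232.5 hPa.

P ≈ 3230 hPa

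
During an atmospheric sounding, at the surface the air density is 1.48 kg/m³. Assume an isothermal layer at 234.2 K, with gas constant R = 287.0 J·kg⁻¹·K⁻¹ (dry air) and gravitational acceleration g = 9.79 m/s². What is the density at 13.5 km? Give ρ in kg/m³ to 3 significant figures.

Scale height: H = RT/g = 287.0 × 234.2 / 9.79 = 6865.7 m.
In an isothermal atmosphere, density decays like pressure: ρ = ρ₀ exp(−z/H).
z/H = 13500/6865.7 = 1.9663; exp(−1.9663) = 0.13997.
ρ = 1.48 × 0.13997 = 0.20716 kg/m³.

ρ ≈ 0.207 kg/m³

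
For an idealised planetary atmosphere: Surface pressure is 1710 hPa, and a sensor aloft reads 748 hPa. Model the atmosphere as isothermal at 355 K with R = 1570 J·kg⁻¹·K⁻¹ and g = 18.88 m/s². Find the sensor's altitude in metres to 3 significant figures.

Scale height: H = RT/g = 1570 × 355 / 18.88 = 29521 m.
Invert the barometric formula: z = H ln(P₀/P).
P₀/P = 1710/748 = 2.2861; ln(2.2861) = 0.82685.
z = 29521 × 0.82685 = 24409 m.

z ≈ 24400 m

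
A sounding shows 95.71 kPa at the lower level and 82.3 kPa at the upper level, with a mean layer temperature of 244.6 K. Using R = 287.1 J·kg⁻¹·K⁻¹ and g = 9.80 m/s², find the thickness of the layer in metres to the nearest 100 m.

Hypsometric equation: Δz = (R T̄/g) ln(P₁/P₂).
R T̄/g = 287.1 × 244.6 / 9.80 = 7165.8 m.
ln(95.71/82.3) = ln(1.1629) = 0.15092.
Δz = 7165.8 × 0.15092 = 1081.5 m.

Δz ≈ 1100 m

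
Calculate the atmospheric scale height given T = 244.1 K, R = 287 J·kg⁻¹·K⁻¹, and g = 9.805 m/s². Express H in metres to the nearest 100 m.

H ≈ 7100 m

The scale height of an isothermal atmosphere is H = RT/g.
H = 287 × 244.1 / 9.805 = 70057/9.805 = 7145.0 m.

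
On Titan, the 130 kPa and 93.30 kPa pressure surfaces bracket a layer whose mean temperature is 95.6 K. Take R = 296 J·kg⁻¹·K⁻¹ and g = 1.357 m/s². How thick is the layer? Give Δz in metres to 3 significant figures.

Hypsometric equation: Δz = (R T̄/g) ln(P₁/P₂).
R T̄/g = 296 × 95.6 / 1.357 = 20853 m.
ln(130/93.30) = ln(1.3934) = 0.33175.
Δz = 20853 × 0.33175 = 6918.0 m.

Δz ≈ 6920 m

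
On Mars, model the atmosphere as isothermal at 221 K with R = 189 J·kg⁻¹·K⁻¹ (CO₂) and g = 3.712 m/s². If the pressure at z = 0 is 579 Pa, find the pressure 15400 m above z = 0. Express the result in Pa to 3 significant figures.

Scale height: H = RT/g = 189 × 221 / 3.712 = 11252 m.
Barometric formula: P = P₀ exp(−z/H).
z/H = 15400/11252 = 1.3686; exp(−1.3686) = 0.25446.
P = 579 × 0.25446 = 147.33 Pa.

P ≈ 147 Pa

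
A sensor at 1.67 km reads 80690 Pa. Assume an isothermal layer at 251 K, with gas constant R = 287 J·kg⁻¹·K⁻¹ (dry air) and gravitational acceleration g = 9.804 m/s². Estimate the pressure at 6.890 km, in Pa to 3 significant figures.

P ≈ 39700 Pa

Scale height: H = RT/g = 287 × 251 / 9.804 = 7347.7 m.
Between two levels, P₂ = P₁ exp(−Δz/H) with Δz = z₂ − z₁.
Δz = 6890.0 − 1670.0 = 5220.0 m; Δz/H = 5220.0/7347.7 = 0.71043.
P₂ = 80690 × exp(−0.71043) = 80690 × 0.49143 = 39653 Pa.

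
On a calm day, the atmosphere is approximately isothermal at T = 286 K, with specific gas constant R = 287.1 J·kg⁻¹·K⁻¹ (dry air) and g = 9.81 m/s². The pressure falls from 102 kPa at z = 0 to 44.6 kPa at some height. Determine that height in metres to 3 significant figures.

z ≈ 6920 m

Scale height: H = RT/g = 287.1 × 286 / 9.81 = 8370.1 m.
Invert the barometric formula: z = H ln(P₀/P).
P₀/P = 102/44.6 = 2.2870; ln(2.2870) = 0.82724.
z = 8370.1 × 0.82724 = 6924.1 m.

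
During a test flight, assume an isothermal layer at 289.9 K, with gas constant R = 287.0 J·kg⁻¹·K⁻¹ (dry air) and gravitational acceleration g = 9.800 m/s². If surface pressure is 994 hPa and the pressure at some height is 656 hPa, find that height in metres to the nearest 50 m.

z ≈ 3550 m

Scale height: H = RT/g = 287.0 × 289.9 / 9.800 = 8489.9 m.
Invert the barometric formula: z = H ln(P₀/P).
P₀/P = 994/656 = 1.5152; ln(1.5152) = 0.41555.
z = 8489.9 × 0.41555 = 3528.0 m.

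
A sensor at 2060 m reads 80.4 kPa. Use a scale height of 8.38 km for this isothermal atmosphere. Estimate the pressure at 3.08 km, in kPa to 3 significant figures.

Between two levels, P₂ = P₁ exp(−Δz/H) with Δz = z₂ − z₁.
Δz = 3080.0 − 2060.0 = 1020.0 m; Δz/H = 1020.0/8380.0 = 0.12172.
P₂ = 80.4 × exp(−0.12172) = 80.4 × 0.88540 = 71.186 kPa.

P ≈ 71.2 kPa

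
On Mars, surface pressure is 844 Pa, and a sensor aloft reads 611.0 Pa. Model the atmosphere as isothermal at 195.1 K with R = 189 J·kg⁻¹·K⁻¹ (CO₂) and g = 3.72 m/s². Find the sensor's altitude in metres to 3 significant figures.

Scale height: H = RT/g = 189 × 195.1 / 3.72 = 9912.3 m.
Invert the barometric formula: z = H ln(P₀/P).
P₀/P = 844/611.0 = 1.3813; ln(1.3813) = 0.32303.
z = 9912.3 × 0.32303 = 3202.0 m.

z ≈ 3200 m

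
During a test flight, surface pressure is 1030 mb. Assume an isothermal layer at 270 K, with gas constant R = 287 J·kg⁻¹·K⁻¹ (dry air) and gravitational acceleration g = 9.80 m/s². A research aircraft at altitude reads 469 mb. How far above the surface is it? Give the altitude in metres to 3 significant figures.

z ≈ 6220 m

Scale height: H = RT/g = 287 × 270 / 9.80 = 7907.1 m.
Invert the barometric formula: z = H ln(P₀/P).
P₀/P = 1030/469 = 2.1962; ln(2.1962) = 0.78673.
z = 7907.1 × 0.78673 = 6220.8 m.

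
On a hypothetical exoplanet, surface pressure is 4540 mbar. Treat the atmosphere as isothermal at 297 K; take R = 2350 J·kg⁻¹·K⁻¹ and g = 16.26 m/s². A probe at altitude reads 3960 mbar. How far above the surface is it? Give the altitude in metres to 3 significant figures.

Scale height: H = RT/g = 2350 × 297 / 16.26 = 42924 m.
Invert the barometric formula: z = H ln(P₀/P).
P₀/P = 4540/3960 = 1.1465; ln(1.1465) = 0.13671.
z = 42924 × 0.13671 = 5868.1 m.

z ≈ 5870 m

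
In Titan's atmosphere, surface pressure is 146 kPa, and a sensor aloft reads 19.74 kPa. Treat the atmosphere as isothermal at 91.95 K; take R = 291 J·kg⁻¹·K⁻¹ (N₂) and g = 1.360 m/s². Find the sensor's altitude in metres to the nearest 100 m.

z ≈ 39400 m

Scale height: H = RT/g = 291 × 91.95 / 1.360 = 19675 m.
Invert the barometric formula: z = H ln(P₀/P).
P₀/P = 146/19.74 = 7.3961; ln(7.3961) = 2.0010.
z = 19675 × 2.0010 = 39370 m.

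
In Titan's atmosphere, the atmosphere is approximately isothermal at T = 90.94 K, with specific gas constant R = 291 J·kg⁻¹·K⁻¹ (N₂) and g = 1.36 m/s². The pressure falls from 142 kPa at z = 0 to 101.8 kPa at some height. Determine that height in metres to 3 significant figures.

z ≈ 6480 m

Scale height: H = RT/g = 291 × 90.94 / 1.36 = 19458 m.
Invert the barometric formula: z = H ln(P₀/P).
P₀/P = 142/101.8 = 1.3949; ln(1.3949) = 0.33282.
z = 19458 × 0.33282 = 6476.0 m.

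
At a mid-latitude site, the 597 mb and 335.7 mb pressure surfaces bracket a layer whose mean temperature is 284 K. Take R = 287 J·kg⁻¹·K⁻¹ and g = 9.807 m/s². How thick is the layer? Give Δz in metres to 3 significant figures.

Hypsometric equation: Δz = (R T̄/g) ln(P₁/P₂).
R T̄/g = 287 × 284 / 9.807 = 8311.2 m.
ln(597/335.7) = ln(1.7784) = 0.57571.
Δz = 8311.2 × 0.57571 = 4784.8 m.

Δz ≈ 4780 m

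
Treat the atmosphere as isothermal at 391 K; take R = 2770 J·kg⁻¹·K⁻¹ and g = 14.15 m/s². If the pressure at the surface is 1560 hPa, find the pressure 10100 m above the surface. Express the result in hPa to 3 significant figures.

P ≈ 1370 hPa

Scale height: H = RT/g = 2770 × 391 / 14.15 = 76542 m.
Barometric formula: P = P₀ exp(−z/H).
z/H = 10100/76542 = 0.13195; exp(−0.13195) = 0.87638.
P = 1560 × 0.87638 = 1367.2 hPa.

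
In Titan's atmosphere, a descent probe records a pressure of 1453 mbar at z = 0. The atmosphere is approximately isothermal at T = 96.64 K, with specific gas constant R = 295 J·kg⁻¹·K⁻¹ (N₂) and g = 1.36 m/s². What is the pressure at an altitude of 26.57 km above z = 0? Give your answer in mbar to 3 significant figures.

Scale height: H = RT/g = 295 × 96.64 / 1.36 = 20962 m.
Barometric formula: P = P₀ exp(−z/H).
z/H = 26570/20962 = 1.2675; exp(−1.2675) = 0.28153.
P = 1453 × 0.28153 = 409.06 mbar.

P ≈ 409 mbar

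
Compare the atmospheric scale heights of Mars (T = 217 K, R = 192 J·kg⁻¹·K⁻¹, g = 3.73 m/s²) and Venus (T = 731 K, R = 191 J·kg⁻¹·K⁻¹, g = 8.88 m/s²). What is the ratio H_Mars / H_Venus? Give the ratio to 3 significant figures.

H = RT/g for each body.
H_Mars = 192 × 217 / 3.73 = 11170 m.
H_Venus = 191 × 731 / 8.88 = 15723 m.
H_Mars/H_Venus = 11170/15723 = 0.71042.

H_Mars/H_Venus ≈ 0.710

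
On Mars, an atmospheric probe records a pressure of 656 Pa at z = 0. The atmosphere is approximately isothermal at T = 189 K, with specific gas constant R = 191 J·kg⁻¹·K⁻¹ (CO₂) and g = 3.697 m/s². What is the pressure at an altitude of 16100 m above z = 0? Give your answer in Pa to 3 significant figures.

P ≈ 126 Pa

Scale height: H = RT/g = 191 × 189 / 3.697 = 9764.4 m.
Barometric formula: P = P₀ exp(−z/H).
z/H = 16100/9764.4 = 1.6488; exp(−1.6488) = 0.19228.
P = 656 × 0.19228 = 126.14 Pa.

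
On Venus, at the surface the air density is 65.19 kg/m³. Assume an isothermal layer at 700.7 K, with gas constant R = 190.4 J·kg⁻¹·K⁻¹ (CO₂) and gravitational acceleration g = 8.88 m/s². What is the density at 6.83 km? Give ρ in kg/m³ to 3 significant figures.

Scale height: H = RT/g = 190.4 × 700.7 / 8.88 = 15024 m.
In an isothermal atmosphere, density decays like pressure: ρ = ρ₀ exp(−z/H).
z/H = 6830.0/15024 = 0.45461; exp(−0.45461) = 0.63470.
ρ = 65.19 × 0.63470 = 41.376 kg/m³.

ρ ≈ 41.4 kg/m³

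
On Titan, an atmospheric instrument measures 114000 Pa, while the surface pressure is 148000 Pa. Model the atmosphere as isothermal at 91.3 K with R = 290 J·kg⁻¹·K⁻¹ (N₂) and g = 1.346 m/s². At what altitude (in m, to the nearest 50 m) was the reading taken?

Scale height: H = RT/g = 290 × 91.3 / 1.346 = 19671 m.
Invert the barometric formula: z = H ln(P₀/P).
P₀/P = 148000/114000 = 1.2982; ln(1.2982) = 0.26098.
z = 19671 × 0.26098 = 5133.7 m.

z ≈ 5150 m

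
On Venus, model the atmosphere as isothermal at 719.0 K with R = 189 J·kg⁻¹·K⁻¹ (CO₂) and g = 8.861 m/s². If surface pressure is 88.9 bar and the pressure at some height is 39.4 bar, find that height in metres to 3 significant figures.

Scale height: H = RT/g = 189 × 719.0 / 8.861 = 15336 m.
Invert the barometric formula: z = H ln(P₀/P).
P₀/P = 88.9/39.4 = 2.2563; ln(2.2563) = 0.81373.
z = 15336 × 0.81373 = 12479 m.

z ≈ 12500 m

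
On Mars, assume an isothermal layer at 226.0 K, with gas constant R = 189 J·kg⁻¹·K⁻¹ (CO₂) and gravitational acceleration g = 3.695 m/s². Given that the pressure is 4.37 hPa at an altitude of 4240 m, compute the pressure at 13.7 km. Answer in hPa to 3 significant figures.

Scale height: H = RT/g = 189 × 226.0 / 3.695 = 11560 m.
Between two levels, P₂ = P₁ exp(−Δz/H) with Δz = z₂ − z₁.
Δz = 13700 − 4240.0 = 9460.0 m; Δz/H = 9460.0/11560 = 0.81834.
P₂ = 4.37 × exp(−0.81834) = 4.37 × 0.44116 = 1.9279 hPa.

P ≈ 1.93 hPa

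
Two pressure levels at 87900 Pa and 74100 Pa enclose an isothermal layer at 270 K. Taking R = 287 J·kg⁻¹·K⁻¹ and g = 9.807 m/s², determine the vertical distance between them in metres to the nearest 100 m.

Δz ≈ 1300 m

Hypsometric equation: Δz = (R T̄/g) ln(P₁/P₂).
R T̄/g = 287 × 270 / 9.807 = 7901.5 m.
ln(87900/74100) = ln(1.1862) = 0.17075.
Δz = 7901.5 × 0.17075 = 1349.2 m.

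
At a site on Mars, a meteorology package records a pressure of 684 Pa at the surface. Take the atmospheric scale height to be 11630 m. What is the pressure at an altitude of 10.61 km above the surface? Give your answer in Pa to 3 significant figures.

P ≈ 275 Pa

Barometric formula: P = P₀ exp(−z/H).
z/H = 10610/11630 = 0.91230; exp(−0.91230) = 0.40160.
P = 684 × 0.40160 = 274.69 Pa.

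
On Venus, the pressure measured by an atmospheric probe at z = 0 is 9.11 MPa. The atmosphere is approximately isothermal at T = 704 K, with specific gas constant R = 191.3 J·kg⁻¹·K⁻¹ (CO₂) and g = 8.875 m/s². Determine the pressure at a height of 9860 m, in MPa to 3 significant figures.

P ≈ 4.76 MPa

Scale height: H = RT/g = 191.3 × 704 / 8.875 = 15175 m.
Barometric formula: P = P₀ exp(−z/H).
z/H = 9860.0/15175 = 0.64975; exp(−0.64975) = 0.52218.
P = 9.11 × 0.52218 = 4.7571 MPa.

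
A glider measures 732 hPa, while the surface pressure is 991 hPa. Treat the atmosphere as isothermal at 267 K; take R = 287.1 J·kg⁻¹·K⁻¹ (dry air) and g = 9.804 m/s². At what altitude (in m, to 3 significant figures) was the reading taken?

Scale height: H = RT/g = 287.1 × 267 / 9.804 = 7818.8 m.
Invert the barometric formula: z = H ln(P₀/P).
P₀/P = 991/732 = 1.3538; ln(1.3538) = 0.30292.
z = 7818.8 × 0.30292 = 2368.5 m.

z ≈ 2370 m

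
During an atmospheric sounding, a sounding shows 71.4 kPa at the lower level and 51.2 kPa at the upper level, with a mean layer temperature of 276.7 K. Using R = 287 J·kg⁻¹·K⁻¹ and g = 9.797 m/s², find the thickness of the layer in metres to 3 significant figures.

Δz ≈ 2700 m

Hypsometric equation: Δz = (R T̄/g) ln(P₁/P₂).
R T̄/g = 287 × 276.7 / 9.797 = 8105.8 m.
ln(71.4/51.2) = ln(1.3945) = 0.33254.
Δz = 8105.8 × 0.33254 = 2695.5 m.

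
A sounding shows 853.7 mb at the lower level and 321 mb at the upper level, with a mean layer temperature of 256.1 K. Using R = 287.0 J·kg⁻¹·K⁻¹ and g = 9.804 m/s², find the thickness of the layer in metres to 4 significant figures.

Hypsometric equation: Δz = (R T̄/g) ln(P₁/P₂).
R T̄/g = 287.0 × 256.1 / 9.804 = 7497.0 m.
ln(853.7/321) = ln(2.6595) = 0.97814.
Δz = 7497.0 × 0.97814 = 7333.1 m.

Δz ≈ 7333 m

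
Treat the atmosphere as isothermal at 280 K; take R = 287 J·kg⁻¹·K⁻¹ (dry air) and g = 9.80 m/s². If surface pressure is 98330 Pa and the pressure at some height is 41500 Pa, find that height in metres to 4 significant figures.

Scale height: H = RT/g = 287 × 280 / 9.80 = 8200.0 m.
Invert the barometric formula: z = H ln(P₀/P).
P₀/P = 98330/41500 = 2.3694; ln(2.3694) = 0.86264.
z = 8200.0 × 0.86264 = 7073.6 m.

z ≈ 7074 m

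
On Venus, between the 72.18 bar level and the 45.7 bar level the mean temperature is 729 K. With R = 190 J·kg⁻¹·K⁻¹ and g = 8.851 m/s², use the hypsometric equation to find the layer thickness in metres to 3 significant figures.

Hypsometric equation: Δz = (R T̄/g) ln(P₁/P₂).
R T̄/g = 190 × 729 / 8.851 = 15649 m.
ln(72.18/45.7) = ln(1.5794) = 0.45705.
Δz = 15649 × 0.45705 = 7152.4 m.

Δz ≈ 7150 m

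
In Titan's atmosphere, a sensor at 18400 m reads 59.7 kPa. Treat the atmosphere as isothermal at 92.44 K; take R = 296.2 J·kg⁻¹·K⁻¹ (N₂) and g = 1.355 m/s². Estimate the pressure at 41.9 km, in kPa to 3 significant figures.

P ≈ 18.7 kPa

Scale height: H = RT/g = 296.2 × 92.44 / 1.355 = 20207 m.
Between two levels, P₂ = P₁ exp(−Δz/H) with Δz = z₂ − z₁.
Δz = 41900 − 18400 = 23500 m; Δz/H = 23500/20207 = 1.1630.
P₂ = 59.7 × exp(−1.1630) = 59.7 × 0.31255 = 18.659 kPa.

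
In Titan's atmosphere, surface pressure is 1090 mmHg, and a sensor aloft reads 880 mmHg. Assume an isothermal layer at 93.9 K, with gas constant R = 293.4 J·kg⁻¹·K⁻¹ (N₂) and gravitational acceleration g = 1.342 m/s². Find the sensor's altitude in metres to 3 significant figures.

z ≈ 4390 m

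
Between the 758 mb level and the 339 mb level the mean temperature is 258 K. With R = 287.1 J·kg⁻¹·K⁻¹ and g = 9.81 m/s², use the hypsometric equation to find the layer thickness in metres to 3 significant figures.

Δz ≈ 6080 m

Hypsometric equation: Δz = (R T̄/g) ln(P₁/P₂).
R T̄/g = 287.1 × 258 / 9.81 = 7550.6 m.
ln(758/339) = ln(2.2360) = 0.80469.
Δz = 7550.6 × 0.80469 = 6075.9 m.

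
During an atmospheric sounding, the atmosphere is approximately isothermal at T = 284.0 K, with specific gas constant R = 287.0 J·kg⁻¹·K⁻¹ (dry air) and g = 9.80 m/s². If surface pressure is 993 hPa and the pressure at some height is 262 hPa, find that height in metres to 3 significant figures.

z ≈ 11100 m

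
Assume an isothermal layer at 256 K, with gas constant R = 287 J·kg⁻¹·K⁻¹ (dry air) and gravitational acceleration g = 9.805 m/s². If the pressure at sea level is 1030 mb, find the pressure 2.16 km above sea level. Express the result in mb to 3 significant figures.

P ≈ 772 mb

Scale height: H = RT/g = 287 × 256 / 9.805 = 7493.3 m.
Barometric formula: P = P₀ exp(−z/H).
z/H = 2160.0/7493.3 = 0.28826; exp(−0.28826) = 0.74957.
P = 1030 × 0.74957 = 772.06 mb.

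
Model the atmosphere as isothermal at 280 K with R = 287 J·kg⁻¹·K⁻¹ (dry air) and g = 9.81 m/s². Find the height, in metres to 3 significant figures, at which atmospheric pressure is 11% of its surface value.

z ≈ 18100 m

Scale height: H = RT/g = 287 × 280 / 9.81 = 8191.6 m.
Set P/P₀ = exp(−z/H) = 0.11, so z = −H ln(0.11).
−ln(0.11) = 2.2073; z = 8191.6 × 2.2073 = 18081 m.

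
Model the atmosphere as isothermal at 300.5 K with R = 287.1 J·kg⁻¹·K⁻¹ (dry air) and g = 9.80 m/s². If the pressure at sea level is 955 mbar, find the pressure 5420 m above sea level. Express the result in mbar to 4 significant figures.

Scale height: H = RT/g = 287.1 × 300.5 / 9.80 = 8803.4 m.
Barometric formula: P = P₀ exp(−z/H).
z/H = 5420.0/8803.4 = 0.61567; exp(−0.61567) = 0.54028.
P = 955 × 0.54028 = 515.97 mbar.

P ≈ 516.0 mbar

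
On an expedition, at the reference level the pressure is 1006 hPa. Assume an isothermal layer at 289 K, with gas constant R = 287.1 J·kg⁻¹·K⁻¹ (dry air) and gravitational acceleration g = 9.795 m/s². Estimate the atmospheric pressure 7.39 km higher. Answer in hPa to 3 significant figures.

P ≈ 420 hPa

Scale height: H = RT/g = 287.1 × 289 / 9.795 = 8470.8 m.
Barometric formula: P = P₀ exp(−z/H).
z/H = 7390.0/8470.8 = 0.87241; exp(−0.87241) = 0.41794.
P = 1006 × 0.41794 = 420.45 hPa.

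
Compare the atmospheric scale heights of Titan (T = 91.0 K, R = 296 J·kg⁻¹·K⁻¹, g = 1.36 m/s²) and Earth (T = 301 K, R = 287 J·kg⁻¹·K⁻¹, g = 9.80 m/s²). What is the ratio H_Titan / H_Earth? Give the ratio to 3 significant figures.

H = RT/g for each body.
H_Titan = 296 × 91.0 / 1.36 = 19806 m.
H_Earth = 287 × 301 / 9.80 = 8815.0 m.
H_Titan/H_Earth = 19806/8815.0 = 2.2469.

H_Titan/H_Earth ≈ 2.25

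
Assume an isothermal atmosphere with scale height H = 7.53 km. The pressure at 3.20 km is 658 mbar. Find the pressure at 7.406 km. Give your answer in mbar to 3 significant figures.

Between two levels, P₂ = P₁ exp(−Δz/H) with Δz = z₂ − z₁.
Δz = 7406.0 − 3200.0 = 4206.0 m; Δz/H = 4206.0/7530.0 = 0.55857.
P₂ = 658 × exp(−0.55857) = 658 × 0.57203 = 376.40 mbar.

P ≈ 376 mbar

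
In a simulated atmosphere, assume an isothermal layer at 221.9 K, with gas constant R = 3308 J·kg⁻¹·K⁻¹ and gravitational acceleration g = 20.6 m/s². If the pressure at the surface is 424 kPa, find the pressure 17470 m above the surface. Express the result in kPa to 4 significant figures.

P ≈ 259.7 kPa

Scale height: H = RT/g = 3308 × 221.9 / 20.6 = 35633 m.
Barometric formula: P = P₀ exp(−z/H).
z/H = 17470/35633 = 0.49028; exp(−0.49028) = 0.61245.
P = 424 × 0.61245 = 259.68 kPa.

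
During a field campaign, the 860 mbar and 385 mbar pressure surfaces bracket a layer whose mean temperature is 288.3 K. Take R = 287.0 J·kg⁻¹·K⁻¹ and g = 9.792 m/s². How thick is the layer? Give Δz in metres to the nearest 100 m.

Δz ≈ 6800 m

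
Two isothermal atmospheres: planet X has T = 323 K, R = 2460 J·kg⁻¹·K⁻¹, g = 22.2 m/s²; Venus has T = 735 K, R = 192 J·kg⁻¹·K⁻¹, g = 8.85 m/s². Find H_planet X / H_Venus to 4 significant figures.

H_planet X/H_Venus ≈ 2.245

H = RT/g for each body.
H_planet X = 2460 × 323 / 22.2 = 35792 m.
H_Venus = 192 × 735 / 8.85 = 15946 m.
H_planet X/H_Venus = 35792/15946 = 2.2446.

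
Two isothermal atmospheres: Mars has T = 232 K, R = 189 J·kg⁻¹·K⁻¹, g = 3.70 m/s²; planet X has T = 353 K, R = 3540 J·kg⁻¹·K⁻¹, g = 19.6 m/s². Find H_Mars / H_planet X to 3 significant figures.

H = RT/g for each body.
H_Mars = 189 × 232 / 3.70 = 11851 m.
H_planet X = 3540 × 353 / 19.6 = 63756 m.
H_Mars/H_planet X = 11851/63756 = 0.18588.

H_Mars/H_planet X ≈ 0.186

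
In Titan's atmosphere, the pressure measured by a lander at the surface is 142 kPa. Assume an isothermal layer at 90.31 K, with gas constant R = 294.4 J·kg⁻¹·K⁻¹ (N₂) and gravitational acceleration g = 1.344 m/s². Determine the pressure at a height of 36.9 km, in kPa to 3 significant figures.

P ≈ 22.0 kPa

Scale height: H = RT/g = 294.4 × 90.31 / 1.344 = 19782 m.
Barometric formula: P = P₀ exp(−z/H).
z/H = 36900/19782 = 1.8653; exp(−1.8653) = 0.15485.
P = 142 × 0.15485 = 21.989 kPa.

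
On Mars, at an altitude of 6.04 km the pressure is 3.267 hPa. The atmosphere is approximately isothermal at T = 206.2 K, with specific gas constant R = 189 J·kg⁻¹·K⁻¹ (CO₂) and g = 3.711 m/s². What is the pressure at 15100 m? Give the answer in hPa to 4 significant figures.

P ≈ 1.379 hPa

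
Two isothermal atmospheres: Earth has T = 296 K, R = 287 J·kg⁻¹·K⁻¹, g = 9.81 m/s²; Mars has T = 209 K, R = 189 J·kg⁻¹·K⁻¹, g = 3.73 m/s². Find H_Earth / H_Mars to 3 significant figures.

H = RT/g for each body.
H_Earth = 287 × 296 / 9.81 = 8659.7 m.
H_Mars = 189 × 209 / 3.73 = 10590 m.
H_Earth/H_Mars = 8659.7/10590 = 0.81772.

H_Earth/H_Mars ≈ 0.818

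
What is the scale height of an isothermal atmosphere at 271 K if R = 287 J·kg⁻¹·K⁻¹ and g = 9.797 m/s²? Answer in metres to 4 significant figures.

The scale height of an isothermal atmosphere is H = RT/g.
H = 287 × 271 / 9.797 = 77777/9.797 = 7938.9 m.

H ≈ 7939 m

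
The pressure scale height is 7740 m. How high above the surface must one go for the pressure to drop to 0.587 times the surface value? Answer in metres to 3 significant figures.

Set P/P₀ = exp(−z/H) = 0.587, so z = −H ln(0.587).
−ln(0.587) = 0.53273; z = 7740.0 × 0.53273 = 4123.3 m.

z ≈ 4120 m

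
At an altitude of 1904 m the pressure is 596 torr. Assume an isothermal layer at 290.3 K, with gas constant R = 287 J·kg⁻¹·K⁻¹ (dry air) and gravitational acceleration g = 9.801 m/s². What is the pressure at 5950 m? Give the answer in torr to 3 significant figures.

P ≈ 370 torr

Scale height: H = RT/g = 287 × 290.3 / 9.801 = 8500.8 m.
Between two levels, P₂ = P₁ exp(−Δz/H) with Δz = z₂ − z₁.
Δz = 5950.0 − 1904.0 = 4046.0 m; Δz/H = 4046.0/8500.8 = 0.47596.
P₂ = 596 × exp(−0.47596) = 596 × 0.62129 = 370.29 torr.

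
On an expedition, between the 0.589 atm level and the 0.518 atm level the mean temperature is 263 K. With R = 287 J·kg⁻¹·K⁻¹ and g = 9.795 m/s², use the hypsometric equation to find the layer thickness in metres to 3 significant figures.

Δz ≈ 990 m

Hypsometric equation: Δz = (R T̄/g) ln(P₁/P₂).
R T̄/g = 287 × 263 / 9.795 = 7706.1 m.
ln(0.589/0.518) = ln(1.1371) = 0.12848.
Δz = 7706.1 × 0.12848 = 990.08 m.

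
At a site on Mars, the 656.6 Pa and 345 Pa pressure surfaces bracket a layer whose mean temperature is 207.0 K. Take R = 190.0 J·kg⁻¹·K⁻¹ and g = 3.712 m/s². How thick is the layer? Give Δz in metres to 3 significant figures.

Δz ≈ 6820 m

Hypsometric equation: Δz = (R T̄/g) ln(P₁/P₂).
R T̄/g = 190.0 × 207.0 / 3.712 = 10595 m.
ln(656.6/345) = ln(1.9032) = 0.64354.
Δz = 10595 × 0.64354 = 6818.3 m.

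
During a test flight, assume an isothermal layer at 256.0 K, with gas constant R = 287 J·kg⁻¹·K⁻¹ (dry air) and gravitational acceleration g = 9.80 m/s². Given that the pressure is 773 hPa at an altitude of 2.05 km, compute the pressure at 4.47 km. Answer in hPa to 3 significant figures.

P ≈ 560 hPa

Scale height: H = RT/g = 287 × 256.0 / 9.80 = 7497.1 m.
Between two levels, P₂ = P₁ exp(−Δz/H) with Δz = z₂ − z₁.
Δz = 4470.0 − 2050.0 = 2420.0 m; Δz/H = 2420.0/7497.1 = 0.32279.
P₂ = 773 × exp(−0.32279) = 773 × 0.72413 = 559.75 hPa.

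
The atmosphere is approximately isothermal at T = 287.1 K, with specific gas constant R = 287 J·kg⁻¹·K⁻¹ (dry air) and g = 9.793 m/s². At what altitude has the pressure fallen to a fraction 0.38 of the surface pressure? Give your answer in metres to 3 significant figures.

Scale height: H = RT/g = 287 × 287.1 / 9.793 = 8413.9 m.
Set P/P₀ = exp(−z/H) = 0.38, so z = −H ln(0.38).
−ln(0.38) = 0.96758; z = 8413.9 × 0.96758 = 8141.1 m.

z ≈ 8140 m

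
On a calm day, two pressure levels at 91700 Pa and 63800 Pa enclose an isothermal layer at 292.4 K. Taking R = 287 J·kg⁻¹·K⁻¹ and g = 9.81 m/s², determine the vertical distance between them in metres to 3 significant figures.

Hypsometric equation: Δz = (R T̄/g) ln(P₁/P₂).
R T̄/g = 287 × 292.4 / 9.81 = 8554.4 m.
ln(91700/63800) = ln(1.4373) = 0.36277.
Δz = 8554.4 × 0.36277 = 3103.3 m.

Δz ≈ 3100 m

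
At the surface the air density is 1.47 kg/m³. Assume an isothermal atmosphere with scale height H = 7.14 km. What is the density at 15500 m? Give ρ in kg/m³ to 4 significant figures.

ρ ≈ 0.1677 kg/m³

In an isothermal atmosphere, density decays like pressure: ρ = ρ₀ exp(−z/H).
z/H = 15500/7140.0 = 2.1709; exp(−2.1709) = 0.11407.
ρ = 1.47 × 0.11407 = 0.16768 kg/m³.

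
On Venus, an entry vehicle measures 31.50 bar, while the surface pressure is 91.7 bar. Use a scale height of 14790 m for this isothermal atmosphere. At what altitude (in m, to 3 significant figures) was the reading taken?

Invert the barometric formula: z = H ln(P₀/P).
P₀/P = 91.7/31.50 = 2.9111; ln(2.9111) = 1.0685.
z = 14790 × 1.0685 = 15803 m.

z ≈ 15800 m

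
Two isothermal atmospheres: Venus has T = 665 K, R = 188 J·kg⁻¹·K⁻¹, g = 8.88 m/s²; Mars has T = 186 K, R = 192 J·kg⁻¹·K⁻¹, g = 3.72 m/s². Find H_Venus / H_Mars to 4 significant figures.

H = RT/g for each body.
H_Venus = 188 × 665 / 8.88 = 14079 m.
H_Mars = 192 × 186 / 3.72 = 9600.0 m.
H_Venus/H_Mars = 14079/9600.0 = 1.4666.

H_Venus/H_Mars ≈ 1.467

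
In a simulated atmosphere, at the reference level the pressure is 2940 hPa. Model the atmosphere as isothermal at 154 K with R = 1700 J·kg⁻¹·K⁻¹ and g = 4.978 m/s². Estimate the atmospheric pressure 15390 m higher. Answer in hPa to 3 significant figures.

Scale height: H = RT/g = 1700 × 154 / 4.978 = 52591 m.
Barometric formula: P = P₀ exp(−z/H).
z/H = 15390/52591 = 0.29264; exp(−0.29264) = 0.74629.
P = 2940 × 0.74629 = 2194.1 hPa.

P ≈ 2190 hPa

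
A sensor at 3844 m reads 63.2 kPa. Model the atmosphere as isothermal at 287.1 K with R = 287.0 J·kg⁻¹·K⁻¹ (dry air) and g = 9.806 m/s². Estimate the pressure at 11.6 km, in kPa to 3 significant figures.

P ≈ 25.1 kPa

Scale height: H = RT/g = 287.0 × 287.1 / 9.806 = 8402.8 m.
Between two levels, P₂ = P₁ exp(−Δz/H) with Δz = z₂ − z₁.
Δz = 11600 − 3844.0 = 7756.0 m; Δz/H = 7756.0/8402.8 = 0.92303.
P₂ = 63.2 × exp(−0.92303) = 63.2 × 0.39731 = 25.110 kPa.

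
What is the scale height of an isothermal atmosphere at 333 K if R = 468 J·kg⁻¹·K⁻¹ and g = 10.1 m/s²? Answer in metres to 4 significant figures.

The scale height of an isothermal atmosphere is H = RT/g.
H = 468 × 333 / 10.1 = 155840/10.1 = 15430 m.

H ≈ 15430 m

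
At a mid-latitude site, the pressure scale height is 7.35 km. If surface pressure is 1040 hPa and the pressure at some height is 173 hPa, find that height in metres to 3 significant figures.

z ≈ 13200 m

Invert the barometric formula: z = H ln(P₀/P).
P₀/P = 1040/173 = 6.0116; ln(6.0116) = 1.7937.
z = 7350.0 × 1.7937 = 13184 m.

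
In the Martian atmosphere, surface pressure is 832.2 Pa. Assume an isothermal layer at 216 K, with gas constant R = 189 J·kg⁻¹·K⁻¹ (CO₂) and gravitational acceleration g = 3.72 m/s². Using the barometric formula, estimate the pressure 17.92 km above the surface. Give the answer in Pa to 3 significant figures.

P ≈ 163 Pa

Scale height: H = RT/g = 189 × 216 / 3.72 = 10974 m.
Barometric formula: P = P₀ exp(−z/H).
z/H = 17920/10974 = 1.6330; exp(−1.6330) = 0.19534.
P = 832.2 × 0.19534 = 162.56 Pa.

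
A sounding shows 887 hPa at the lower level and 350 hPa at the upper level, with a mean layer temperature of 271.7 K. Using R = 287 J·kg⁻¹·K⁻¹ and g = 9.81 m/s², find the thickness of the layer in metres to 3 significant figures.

Hypsometric equation: Δz = (R T̄/g) ln(P₁/P₂).
R T̄/g = 287 × 271.7 / 9.81 = 7948.8 m.
ln(887/350) = ln(2.5343) = 0.92992.
Δz = 7948.8 × 0.92992 = 7391.7 m.

Δz ≈ 7390 m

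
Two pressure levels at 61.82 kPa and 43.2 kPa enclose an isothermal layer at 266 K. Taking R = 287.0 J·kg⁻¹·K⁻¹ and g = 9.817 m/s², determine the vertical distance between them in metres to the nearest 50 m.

Hypsometric equation: Δz = (R T̄/g) ln(P₁/P₂).
R T̄/g = 287.0 × 266 / 9.817 = 7776.5 m.
ln(61.82/43.2) = ln(1.4310) = 0.35837.
Δz = 7776.5 × 0.35837 = 2786.9 m.

Δz ≈ 2800 m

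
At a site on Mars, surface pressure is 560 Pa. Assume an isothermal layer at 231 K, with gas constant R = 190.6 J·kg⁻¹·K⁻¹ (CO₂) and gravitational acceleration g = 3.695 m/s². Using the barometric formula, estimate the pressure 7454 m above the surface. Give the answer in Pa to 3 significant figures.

P ≈ 300 Pa

Scale height: H = RT/g = 190.6 × 231 / 3.695 = 11916 m.
Barometric formula: P = P₀ exp(−z/H).
z/H = 7454.0/11916 = 0.62555; exp(−0.62555) = 0.53497.
P = 560 × 0.53497 = 299.58 Pa.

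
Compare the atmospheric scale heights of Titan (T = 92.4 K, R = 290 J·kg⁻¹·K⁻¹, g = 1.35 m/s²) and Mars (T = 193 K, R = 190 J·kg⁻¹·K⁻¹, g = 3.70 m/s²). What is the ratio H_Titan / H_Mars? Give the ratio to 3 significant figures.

H_Titan/H_Mars ≈ 2.00

H = RT/g for each body.
H_Titan = 290 × 92.4 / 1.35 = 19849 m.
H_Mars = 190 × 193 / 3.70 = 9910.8 m.
H_Titan/H_Mars = 19849/9910.8 = 2.0028.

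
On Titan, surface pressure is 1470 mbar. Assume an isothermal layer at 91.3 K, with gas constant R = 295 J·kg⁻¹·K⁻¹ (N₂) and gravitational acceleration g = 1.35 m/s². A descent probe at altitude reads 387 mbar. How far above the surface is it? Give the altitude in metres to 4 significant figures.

Scale height: H = RT/g = 295 × 91.3 / 1.35 = 19951 m.
Invert the barometric formula: z = H ln(P₀/P).
P₀/P = 1470/387 = 3.7984; ln(3.7984) = 1.3346.
z = 19951 × 1.3346 = 26627 m.

z ≈ 26630 m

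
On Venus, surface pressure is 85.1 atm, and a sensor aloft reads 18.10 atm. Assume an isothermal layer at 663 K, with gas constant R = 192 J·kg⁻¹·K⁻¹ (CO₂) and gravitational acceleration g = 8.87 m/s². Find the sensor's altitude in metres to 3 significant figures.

Scale height: H = RT/g = 192 × 663 / 8.87 = 14351 m.
Invert the barometric formula: z = H ln(P₀/P).
P₀/P = 85.1/18.10 = 4.7017; ln(4.7017) = 1.5479.
z = 14351 × 1.5479 = 22214 m.

z ≈ 22200 m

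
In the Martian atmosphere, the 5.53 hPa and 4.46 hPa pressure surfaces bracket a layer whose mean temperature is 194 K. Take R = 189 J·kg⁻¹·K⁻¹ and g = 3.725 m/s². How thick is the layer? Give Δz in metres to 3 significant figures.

Hypsometric equation: Δz = (R T̄/g) ln(P₁/P₂).
R T̄/g = 189 × 194 / 3.725 = 9843.2 m.
ln(5.53/4.46) = ln(1.2399) = 0.21503.
Δz = 9843.2 × 0.21503 = 2116.6 m.

Δz ≈ 2120 m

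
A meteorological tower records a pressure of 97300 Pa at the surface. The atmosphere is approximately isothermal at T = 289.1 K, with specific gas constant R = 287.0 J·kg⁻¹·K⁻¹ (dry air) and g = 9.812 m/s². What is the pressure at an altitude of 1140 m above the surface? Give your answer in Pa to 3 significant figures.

Scale height: H = RT/g = 287.0 × 289.1 / 9.812 = 8456.1 m.
Barometric formula: P = P₀ exp(−z/H).
z/H = 1140.0/8456.1 = 0.13481; exp(−0.13481) = 0.87388.
P = 97300 × 0.87388 = 85029 Pa.

P ≈ 85000 Pa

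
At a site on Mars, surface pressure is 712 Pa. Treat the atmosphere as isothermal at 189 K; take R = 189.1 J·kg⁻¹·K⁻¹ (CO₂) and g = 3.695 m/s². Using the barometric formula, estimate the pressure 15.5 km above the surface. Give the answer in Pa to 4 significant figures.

P ≈ 143.4 Pa

Scale height: H = RT/g = 189.1 × 189 / 3.695 = 9672.5 m.
Barometric formula: P = P₀ exp(−z/H).
z/H = 15500/9672.5 = 1.6025; exp(−1.6025) = 0.20139.
P = 712 × 0.20139 = 143.39 Pa.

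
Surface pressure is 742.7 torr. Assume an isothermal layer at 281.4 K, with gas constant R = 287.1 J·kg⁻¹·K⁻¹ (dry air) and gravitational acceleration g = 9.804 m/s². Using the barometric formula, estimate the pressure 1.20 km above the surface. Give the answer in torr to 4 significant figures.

P ≈ 642.1 torr

Scale height: H = RT/g = 287.1 × 281.4 / 9.804 = 8240.5 m.
Barometric formula: P = P₀ exp(−z/H).
z/H = 1200.0/8240.5 = 0.14562; exp(−0.14562) = 0.86449.
P = 742.7 × 0.86449 = 642.06 torr.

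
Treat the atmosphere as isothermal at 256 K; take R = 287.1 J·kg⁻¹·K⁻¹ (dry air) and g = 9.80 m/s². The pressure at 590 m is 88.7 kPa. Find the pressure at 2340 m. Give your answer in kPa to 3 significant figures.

Scale height: H = RT/g = 287.1 × 256 / 9.80 = 7499.8 m.
Between two levels, P₂ = P₁ exp(−Δz/H) with Δz = z₂ − z₁.
Δz = 2340.0 − 590.00 = 1750.0 m; Δz/H = 1750.0/7499.8 = 0.23334.
P₂ = 88.7 × exp(−0.23334) = 88.7 × 0.79188 = 70.240 kPa.

P ≈ 70.2 kPa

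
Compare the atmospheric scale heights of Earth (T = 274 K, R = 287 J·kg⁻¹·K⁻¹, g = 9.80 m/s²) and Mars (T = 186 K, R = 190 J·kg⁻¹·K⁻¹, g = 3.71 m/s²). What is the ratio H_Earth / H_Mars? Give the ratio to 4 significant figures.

H_Earth/H_Mars ≈ 0.8424

H = RT/g for each body.
H_Earth = 287 × 274 / 9.80 = 8024.3 m.
H_Mars = 190 × 186 / 3.71 = 9525.6 m.
H_Earth/H_Mars = 8024.3/9525.6 = 0.84239.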